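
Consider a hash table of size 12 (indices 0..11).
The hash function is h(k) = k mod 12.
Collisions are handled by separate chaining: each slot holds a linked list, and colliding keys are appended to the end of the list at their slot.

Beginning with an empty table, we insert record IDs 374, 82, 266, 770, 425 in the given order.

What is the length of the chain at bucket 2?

3

Insert 374: h=2, bucket 2 empty → new chain.
Insert 82: h=10, bucket 10 empty → new chain.
Insert 266: h=2, bucket 2 nonempty → append to chain.
Insert 770: h=2, bucket 2 nonempty → append to chain.
Insert 425: h=5, bucket 5 empty → new chain.
Final buckets:
0: .
1: .
2: 374 -> 266 -> 770
3: .
4: .
5: 425
6: .
7: .
8: .
9: .
10: 82
11: .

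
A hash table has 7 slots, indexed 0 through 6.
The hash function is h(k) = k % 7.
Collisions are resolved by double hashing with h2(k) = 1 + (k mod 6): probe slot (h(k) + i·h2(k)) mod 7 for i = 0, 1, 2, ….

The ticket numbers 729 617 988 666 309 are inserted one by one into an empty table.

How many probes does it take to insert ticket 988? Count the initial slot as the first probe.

2

Insert 729: h=1, slot 1 empty => index 1.
Insert 617: h=1, h2=6, slot 1 occupied => index 0.
Insert 988: h=1, h2=5, slot 1 occupied => index 6.
Insert 666: h=1, h2=1, slot 1 occupied => index 2.
Insert 309: h=1, h2=4, slot 1 occupied => index 5.
Table: [617, 729, 666, —, —, 309, 988]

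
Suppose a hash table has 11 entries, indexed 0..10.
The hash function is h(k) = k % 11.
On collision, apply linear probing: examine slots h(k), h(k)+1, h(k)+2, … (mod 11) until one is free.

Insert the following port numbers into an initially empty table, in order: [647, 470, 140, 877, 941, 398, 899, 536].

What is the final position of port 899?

1

647: h=9 -> slot 9
470: h=8 -> slot 8
140: h=8, probe 8,9,10 -> slot 10
877: h=8, probe 8,9,10,0 -> slot 0
941: h=6 -> slot 6
398: h=2 -> slot 2
899: h=8, probe 8,9,10,0,1 -> slot 1
536: h=8, probe 8,9,10,0,1,2,3 -> slot 3
Table: [877, 899, 398, 536, _, _, 941, _, 470, 647, 140]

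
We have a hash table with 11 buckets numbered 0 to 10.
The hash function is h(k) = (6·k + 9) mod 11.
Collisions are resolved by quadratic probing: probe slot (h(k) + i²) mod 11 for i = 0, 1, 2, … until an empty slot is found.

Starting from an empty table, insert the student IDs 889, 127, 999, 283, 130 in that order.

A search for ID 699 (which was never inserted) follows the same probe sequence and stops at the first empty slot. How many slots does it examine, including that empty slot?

889: h=8 -> slot 8
127: h=1 -> slot 1
999: h=8, probe 8,9 -> slot 9
283: h=2 -> slot 2
130: h=8, probe 8,9,1,6 -> slot 6
Table: [_, 127, 283, _, _, _, 130, _, 889, 999, _]
Lookup 699: h=1, probe 1,2,5 → slot 5 empty, not found.

3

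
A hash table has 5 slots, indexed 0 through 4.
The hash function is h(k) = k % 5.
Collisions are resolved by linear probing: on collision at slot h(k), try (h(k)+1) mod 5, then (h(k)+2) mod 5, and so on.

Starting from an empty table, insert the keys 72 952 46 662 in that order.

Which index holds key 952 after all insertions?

72 hashes to 2; slot 2 is free → place at 2.
952 hashes to 2; 2 taken → place at 3.
46 hashes to 1; slot 1 is free → place at 1.
662 hashes to 2; 2,3 taken → place at 4.
Table: [—, 46, 72, 952, 662]

3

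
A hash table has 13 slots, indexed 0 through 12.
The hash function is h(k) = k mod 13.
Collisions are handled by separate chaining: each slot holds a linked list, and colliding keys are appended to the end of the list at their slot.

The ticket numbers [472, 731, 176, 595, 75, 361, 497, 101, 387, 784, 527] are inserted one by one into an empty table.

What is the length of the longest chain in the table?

5

Insert 472: h=4, bucket 4 empty → new chain.
Insert 731: h=3, bucket 3 empty → new chain.
Insert 176: h=7, bucket 7 empty → new chain.
Insert 595: h=10, bucket 10 empty → new chain.
Insert 75: h=10, bucket 10 nonempty → append to chain.
Insert 361: h=10, bucket 10 nonempty → append to chain.
Insert 497: h=3, bucket 3 nonempty → append to chain.
Insert 101: h=10, bucket 10 nonempty → append to chain.
Insert 387: h=10, bucket 10 nonempty → append to chain.
Insert 784: h=4, bucket 4 nonempty → append to chain.
Insert 527: h=7, bucket 7 nonempty → append to chain.
Final buckets:
0: _
1: _
2: _
3: 731 -> 497
4: 472 -> 784
5: _
6: _
7: 176 -> 527
8: _
9: _
10: 595 -> 75 -> 361 -> 101 -> 387
11: _
12: _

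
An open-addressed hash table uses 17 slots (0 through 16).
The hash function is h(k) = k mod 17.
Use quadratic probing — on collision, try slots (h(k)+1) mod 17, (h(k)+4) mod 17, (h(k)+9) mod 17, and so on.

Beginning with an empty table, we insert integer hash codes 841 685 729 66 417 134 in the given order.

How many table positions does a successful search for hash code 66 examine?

2

Insert 841: h=8, slot 8 empty → index 8.
Insert 685: h=5, slot 5 empty → index 5.
Insert 729: h=15, slot 15 empty → index 15.
Insert 66: h=15, slot 15 occupied → index 16.
Insert 417: h=9, slot 9 empty → index 9.
Insert 134: h=15, slots 15,16 occupied → index 2.
Table: [., ., 134, ., ., 685, ., ., 841, 417, ., ., ., ., ., 729, 66]
Lookup 66: h=15, probe 15,16 → found at 16.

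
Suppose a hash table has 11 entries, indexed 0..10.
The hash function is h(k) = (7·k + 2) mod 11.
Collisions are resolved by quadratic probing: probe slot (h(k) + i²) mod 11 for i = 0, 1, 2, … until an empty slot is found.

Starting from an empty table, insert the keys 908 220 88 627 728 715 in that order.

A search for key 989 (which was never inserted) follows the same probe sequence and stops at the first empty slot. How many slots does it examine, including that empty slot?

908: h=0 => slot 0
220: h=2 => slot 2
88: h=2, probe 2,3 => slot 3
627: h=2, probe 2,3,6 => slot 6
728: h=5 => slot 5
715: h=2, probe 2,3,6,0,7 => slot 7
Table: [908, ., 220, 88, ., 728, 627, 715, ., ., .]
Lookup 989: h=6, probe 6,7,10 → slot 10 empty, not found.

3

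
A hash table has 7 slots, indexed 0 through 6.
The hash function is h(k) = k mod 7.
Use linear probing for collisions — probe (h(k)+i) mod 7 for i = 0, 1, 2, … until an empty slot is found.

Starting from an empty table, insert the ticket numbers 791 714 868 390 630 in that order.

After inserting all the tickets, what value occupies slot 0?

791

791 hashes to 0; slot 0 is free → place at 0.
714 hashes to 0; 0 taken → place at 1.
868 hashes to 0; 0,1 taken → place at 2.
390 hashes to 5; slot 5 is free → place at 5.
630 hashes to 0; 0,1,2 taken → place at 3.
Table: [791, 714, 868, 630, —, 390, —]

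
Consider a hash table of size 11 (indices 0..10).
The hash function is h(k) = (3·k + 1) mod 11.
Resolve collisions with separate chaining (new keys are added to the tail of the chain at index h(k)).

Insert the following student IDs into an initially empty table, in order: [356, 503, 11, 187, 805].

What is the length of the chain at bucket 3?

356 → bucket 2
503 → bucket 3
11 → bucket 1
187 → bucket 1 (collision)
805 → bucket 7
Final buckets:
0: —
1: 11 -> 187
2: 356
3: 503
4: —
5: —
6: —
7: 805
8: —
9: —
10: —

1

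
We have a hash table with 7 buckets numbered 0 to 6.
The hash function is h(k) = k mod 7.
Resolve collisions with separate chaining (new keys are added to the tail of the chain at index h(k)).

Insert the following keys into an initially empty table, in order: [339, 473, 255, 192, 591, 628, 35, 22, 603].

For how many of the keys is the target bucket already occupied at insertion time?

4

339 → bucket 3
473 → bucket 4
255 → bucket 3 (collision)
192 → bucket 3 (collision)
591 → bucket 3 (collision)
628 → bucket 5
35 → bucket 0
22 → bucket 1
603 → bucket 1 (collision)
Final buckets:
0: 35
1: 22 -> 603
2: —
3: 339 -> 255 -> 192 -> 591
4: 473
5: 628
6: —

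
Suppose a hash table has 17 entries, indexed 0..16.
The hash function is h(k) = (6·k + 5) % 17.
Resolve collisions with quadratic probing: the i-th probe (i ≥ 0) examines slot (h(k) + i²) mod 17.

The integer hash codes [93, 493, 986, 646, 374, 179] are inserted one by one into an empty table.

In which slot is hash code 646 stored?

9

93: h=2 → slot 2
493: h=5 → slot 5
986: h=5, probe 5,6 → slot 6
646: h=5, probe 5,6,9 → slot 9
374: h=5, probe 5,6,9,14 → slot 14
179: h=8 → slot 8
Table: [-, -, 93, -, -, 493, 986, -, 179, 646, -, -, -, -, 374, -, -]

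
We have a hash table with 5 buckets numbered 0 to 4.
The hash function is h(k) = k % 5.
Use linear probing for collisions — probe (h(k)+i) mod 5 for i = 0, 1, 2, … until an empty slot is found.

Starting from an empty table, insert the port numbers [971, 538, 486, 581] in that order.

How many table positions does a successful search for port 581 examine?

4

971 hashes to 1; slot 1 is free -> place at 1.
538 hashes to 3; slot 3 is free -> place at 3.
486 hashes to 1; 1 taken -> place at 2.
581 hashes to 1; 1,2,3 taken -> place at 4.
Table: [., 971, 486, 538, 581]
Lookup 581: h=1, probe 1,2,3,4 → found at 4.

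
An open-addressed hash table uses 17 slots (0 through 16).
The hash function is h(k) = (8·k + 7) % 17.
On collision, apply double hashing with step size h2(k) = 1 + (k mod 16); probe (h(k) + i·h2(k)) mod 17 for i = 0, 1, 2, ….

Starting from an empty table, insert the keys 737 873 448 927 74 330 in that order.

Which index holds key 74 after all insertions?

737 hashes to 4; slot 4 is free => place at 4.
873 hashes to 4, h2=10; 4 taken => place at 14.
448 hashes to 4, h2=1; 4 taken => place at 5.
927 hashes to 11; slot 11 is free => place at 11.
74 hashes to 4, h2=11; 4 taken => place at 15.
330 hashes to 12; slot 12 is free => place at 12.
Table: [—, —, —, —, 737, 448, —, —, —, —, —, 927, 330, —, 873, 74, —]

15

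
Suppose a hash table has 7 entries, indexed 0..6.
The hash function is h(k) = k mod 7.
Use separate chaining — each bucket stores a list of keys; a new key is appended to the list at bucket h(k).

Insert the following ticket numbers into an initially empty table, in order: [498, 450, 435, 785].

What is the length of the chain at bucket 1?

498 → bucket 1
450 → bucket 2
435 → bucket 1 (collision)
785 → bucket 1 (collision)
Final buckets:
0: ∅
1: 498 -> 435 -> 785
2: 450
3: ∅
4: ∅
5: ∅
6: ∅

3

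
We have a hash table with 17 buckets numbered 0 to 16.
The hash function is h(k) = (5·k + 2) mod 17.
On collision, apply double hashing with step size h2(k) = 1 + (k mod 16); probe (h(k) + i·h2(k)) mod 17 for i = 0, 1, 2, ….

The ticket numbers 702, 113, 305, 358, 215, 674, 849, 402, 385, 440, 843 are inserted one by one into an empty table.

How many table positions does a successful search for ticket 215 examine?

702 hashes to 10; slot 10 is free → place at 10.
113 hashes to 6; slot 6 is free → place at 6.
305 hashes to 14; slot 14 is free → place at 14.
358 hashes to 7; slot 7 is free → place at 7.
215 hashes to 6, h2=8; 6,14 taken → place at 5.
674 hashes to 6, h2=3; 6 taken → place at 9.
849 hashes to 14, h2=2; 14 taken → place at 16.
402 hashes to 6, h2=3; 6,9 taken → place at 12.
385 hashes to 6, h2=2; 6 taken → place at 8.
440 hashes to 9, h2=9; 9 taken → place at 1.
843 hashes to 1, h2=12; 1 taken → place at 13.
Table: [-, 440, -, -, -, 215, 113, 358, 385, 674, 702, -, 402, 843, 305, -, 849]
Lookup 215: h=6, h2=8, probe 6,14,5 → found at 5.

3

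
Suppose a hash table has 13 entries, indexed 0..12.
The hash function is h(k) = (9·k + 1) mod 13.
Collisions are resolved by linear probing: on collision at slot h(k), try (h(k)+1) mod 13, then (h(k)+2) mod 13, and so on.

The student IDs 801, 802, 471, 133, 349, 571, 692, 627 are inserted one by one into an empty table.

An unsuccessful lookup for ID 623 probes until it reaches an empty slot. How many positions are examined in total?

6

801: h=8 → slot 8
802: h=4 → slot 4
471: h=2 → slot 2
133: h=2, probe 2,3 → slot 3
349: h=9 → slot 9
571: h=5 → slot 5
692: h=2, probe 2,3,4,5,6 → slot 6
627: h=2, probe 2,3,4,5,6,7 → slot 7
Table: [—, —, 471, 133, 802, 571, 692, 627, 801, 349, —, —, —]
Lookup 623: h=5, probe 5,6,7,8,9,10 → slot 10 empty, not found.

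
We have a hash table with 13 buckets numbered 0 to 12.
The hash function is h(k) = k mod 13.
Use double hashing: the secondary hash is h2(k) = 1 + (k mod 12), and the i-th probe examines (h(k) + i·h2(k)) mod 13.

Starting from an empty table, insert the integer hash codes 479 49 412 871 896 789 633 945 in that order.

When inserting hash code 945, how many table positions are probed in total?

Insert 479: h=11, slot 11 empty -> index 11.
Insert 49: h=10, slot 10 empty -> index 10.
Insert 412: h=9, slot 9 empty -> index 9.
Insert 871: h=0, slot 0 empty -> index 0.
Insert 896: h=12, slot 12 empty -> index 12.
Insert 789: h=9, h2=10, slot 9 occupied -> index 6.
Insert 633: h=9, h2=10, slots 9,6 occupied -> index 3.
Insert 945: h=9, h2=10, slots 9,6,3,0,10 occupied -> index 7.
Table: [871, ., ., 633, ., ., 789, 945, ., 412, 49, 479, 896]

6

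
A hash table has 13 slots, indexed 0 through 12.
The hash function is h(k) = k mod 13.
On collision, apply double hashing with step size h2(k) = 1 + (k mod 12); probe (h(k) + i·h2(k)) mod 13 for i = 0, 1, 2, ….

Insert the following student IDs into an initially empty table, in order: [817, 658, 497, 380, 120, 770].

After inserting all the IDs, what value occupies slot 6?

Insert 817: h=11, slot 11 empty -> index 11.
Insert 658: h=8, slot 8 empty -> index 8.
Insert 497: h=3, slot 3 empty -> index 3.
Insert 380: h=3, h2=9, slot 3 occupied -> index 12.
Insert 120: h=3, h2=1, slot 3 occupied -> index 4.
Insert 770: h=3, h2=3, slot 3 occupied -> index 6.
Table: [∅, ∅, ∅, 497, 120, ∅, 770, ∅, 658, ∅, ∅, 817, 380]

770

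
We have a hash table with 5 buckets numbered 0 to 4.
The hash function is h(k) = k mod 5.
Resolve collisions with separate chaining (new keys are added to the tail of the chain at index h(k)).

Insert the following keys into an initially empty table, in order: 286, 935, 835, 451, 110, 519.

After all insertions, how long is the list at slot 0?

3

Insert 286: h=1, bucket 1 empty -> new chain.
Insert 935: h=0, bucket 0 empty -> new chain.
Insert 835: h=0, bucket 0 nonempty -> append to chain.
Insert 451: h=1, bucket 1 nonempty -> append to chain.
Insert 110: h=0, bucket 0 nonempty -> append to chain.
Insert 519: h=4, bucket 4 empty -> new chain.
Final buckets:
0: 935 -> 835 -> 110
1: 286 -> 451
2: —
3: —
4: 519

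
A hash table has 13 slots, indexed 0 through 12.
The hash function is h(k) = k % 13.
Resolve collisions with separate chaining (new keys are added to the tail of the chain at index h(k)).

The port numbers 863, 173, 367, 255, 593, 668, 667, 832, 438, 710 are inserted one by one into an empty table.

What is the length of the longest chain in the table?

863 -> bucket 5
173 -> bucket 4
367 -> bucket 3
255 -> bucket 8
593 -> bucket 8 (collision)
668 -> bucket 5 (collision)
667 -> bucket 4 (collision)
832 -> bucket 0
438 -> bucket 9
710 -> bucket 8 (collision)
Final buckets:
0: 832
1: —
2: —
3: 367
4: 173 -> 667
5: 863 -> 668
6: —
7: —
8: 255 -> 593 -> 710
9: 438
10: —
11: —
12: —

3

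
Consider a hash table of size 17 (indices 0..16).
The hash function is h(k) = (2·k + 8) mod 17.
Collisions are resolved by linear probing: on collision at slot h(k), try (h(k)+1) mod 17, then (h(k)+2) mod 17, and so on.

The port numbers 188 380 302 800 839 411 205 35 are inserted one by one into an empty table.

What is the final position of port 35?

188 hashes to 10; slot 10 is free => place at 10.
380 hashes to 3; slot 3 is free => place at 3.
302 hashes to 0; slot 0 is free => place at 0.
800 hashes to 10; 10 taken => place at 11.
839 hashes to 3; 3 taken => place at 4.
411 hashes to 14; slot 14 is free => place at 14.
205 hashes to 10; 10,11 taken => place at 12.
35 hashes to 10; 10,11,12 taken => place at 13.
Table: [302, ., ., 380, 839, ., ., ., ., ., 188, 800, 205, 35, 411, ., .]

13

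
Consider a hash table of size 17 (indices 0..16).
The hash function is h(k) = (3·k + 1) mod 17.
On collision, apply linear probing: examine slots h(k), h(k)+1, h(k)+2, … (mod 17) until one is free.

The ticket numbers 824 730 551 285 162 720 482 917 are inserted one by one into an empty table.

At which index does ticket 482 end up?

Insert 824: h=8, slot 8 empty -> index 8.
Insert 730: h=15, slot 15 empty -> index 15.
Insert 551: h=5, slot 5 empty -> index 5.
Insert 285: h=6, slot 6 empty -> index 6.
Insert 162: h=11, slot 11 empty -> index 11.
Insert 720: h=2, slot 2 empty -> index 2.
Insert 482: h=2, slot 2 occupied -> index 3.
Insert 917: h=15, slot 15 occupied -> index 16.
Table: [_, _, 720, 482, _, 551, 285, _, 824, _, _, 162, _, _, _, 730, 917]

3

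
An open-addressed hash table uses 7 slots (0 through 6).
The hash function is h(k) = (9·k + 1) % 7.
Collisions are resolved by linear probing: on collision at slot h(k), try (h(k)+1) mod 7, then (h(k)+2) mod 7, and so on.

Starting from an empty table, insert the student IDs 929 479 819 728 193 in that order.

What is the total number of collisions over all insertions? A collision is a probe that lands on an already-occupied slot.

929: h=4 => slot 4
479: h=0 => slot 0
819: h=1 => slot 1
728: h=1, probe 1,2 => slot 2
193: h=2, probe 2,3 => slot 3
Table: [479, 819, 728, 193, 929, _, _]

2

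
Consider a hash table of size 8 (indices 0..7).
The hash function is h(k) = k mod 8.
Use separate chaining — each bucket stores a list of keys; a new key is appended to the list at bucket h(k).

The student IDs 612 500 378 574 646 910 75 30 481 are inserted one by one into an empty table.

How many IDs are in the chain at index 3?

1

Insert 612: h=4, bucket 4 empty → new chain.
Insert 500: h=4, bucket 4 nonempty → append to chain.
Insert 378: h=2, bucket 2 empty → new chain.
Insert 574: h=6, bucket 6 empty → new chain.
Insert 646: h=6, bucket 6 nonempty → append to chain.
Insert 910: h=6, bucket 6 nonempty → append to chain.
Insert 75: h=3, bucket 3 empty → new chain.
Insert 30: h=6, bucket 6 nonempty → append to chain.
Insert 481: h=1, bucket 1 empty → new chain.
Final buckets:
0: _
1: 481
2: 378
3: 75
4: 612 -> 500
5: _
6: 574 -> 646 -> 910 -> 30
7: _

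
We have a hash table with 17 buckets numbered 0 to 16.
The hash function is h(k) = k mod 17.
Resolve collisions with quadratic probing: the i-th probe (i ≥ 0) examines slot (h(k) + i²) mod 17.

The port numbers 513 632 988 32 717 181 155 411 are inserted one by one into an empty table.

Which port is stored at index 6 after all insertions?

513: h=3 → slot 3
632: h=3, probe 3,4 → slot 4
988: h=2 → slot 2
32: h=15 → slot 15
717: h=3, probe 3,4,7 → slot 7
181: h=11 → slot 11
155: h=2, probe 2,3,6 → slot 6
411: h=3, probe 3,4,7,12 → slot 12
Table: [—, —, 988, 513, 632, —, 155, 717, —, —, —, 181, 411, —, —, 32, —]

155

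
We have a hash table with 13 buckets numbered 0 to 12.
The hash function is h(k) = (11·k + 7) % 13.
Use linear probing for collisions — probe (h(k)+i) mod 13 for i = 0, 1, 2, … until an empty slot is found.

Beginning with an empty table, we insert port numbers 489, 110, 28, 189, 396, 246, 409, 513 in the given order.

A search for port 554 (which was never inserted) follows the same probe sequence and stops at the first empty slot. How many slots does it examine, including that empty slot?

489: h=4 → slot 4
110: h=8 → slot 8
28: h=3 → slot 3
189: h=6 → slot 6
396: h=8, probe 8,9 → slot 9
246: h=9, probe 9,10 → slot 10
409: h=8, probe 8,9,10,11 → slot 11
513: h=8, probe 8,9,10,11,12 → slot 12
Table: [—, —, —, 28, 489, —, 189, —, 110, 396, 246, 409, 513]
Lookup 554: h=4, probe 4,5 → slot 5 empty, not found.

2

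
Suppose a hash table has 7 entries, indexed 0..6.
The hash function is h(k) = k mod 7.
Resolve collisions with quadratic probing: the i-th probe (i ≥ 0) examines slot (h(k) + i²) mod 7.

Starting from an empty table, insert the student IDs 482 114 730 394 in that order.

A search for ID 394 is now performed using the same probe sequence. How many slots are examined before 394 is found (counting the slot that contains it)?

4

Insert 482: h=6, slot 6 empty => index 6.
Insert 114: h=2, slot 2 empty => index 2.
Insert 730: h=2, slot 2 occupied => index 3.
Insert 394: h=2, slots 2,3,6 occupied => index 4.
Table: [-, -, 114, 730, 394, -, 482]
Lookup 394: h=2, probe 2,3,6,4 → found at 4.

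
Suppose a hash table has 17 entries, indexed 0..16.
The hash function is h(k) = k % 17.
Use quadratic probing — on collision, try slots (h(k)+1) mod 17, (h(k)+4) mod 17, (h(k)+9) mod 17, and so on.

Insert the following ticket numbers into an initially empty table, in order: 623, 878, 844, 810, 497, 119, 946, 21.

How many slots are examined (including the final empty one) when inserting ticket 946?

623 hashes to 11; slot 11 is free → place at 11.
878 hashes to 11; 11 taken → place at 12.
844 hashes to 11; 11,12 taken → place at 15.
810 hashes to 11; 11,12,15 taken → place at 3.
497 hashes to 4; slot 4 is free → place at 4.
119 hashes to 0; slot 0 is free → place at 0.
946 hashes to 11; 11,12,15,3 taken → place at 10.
21 hashes to 4; 4 taken → place at 5.
Table: [119, _, _, 810, 497, 21, _, _, _, _, 946, 623, 878, _, _, 844, _]

5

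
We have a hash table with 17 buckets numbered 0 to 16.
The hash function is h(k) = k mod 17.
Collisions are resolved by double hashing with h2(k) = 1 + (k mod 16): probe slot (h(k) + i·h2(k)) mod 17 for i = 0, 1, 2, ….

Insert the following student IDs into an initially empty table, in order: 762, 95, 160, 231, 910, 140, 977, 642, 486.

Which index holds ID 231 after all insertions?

762: h=14 => slot 14
95: h=10 => slot 10
160: h=7 => slot 7
231: h=10, h2=8, probe 10,1 => slot 1
910: h=9 => slot 9
140: h=4 => slot 4
977: h=8 => slot 8
642: h=13 => slot 13
486: h=10, h2=7, probe 10,0 => slot 0
Table: [486, 231, ., ., 140, ., ., 160, 977, 910, 95, ., ., 642, 762, ., .]

1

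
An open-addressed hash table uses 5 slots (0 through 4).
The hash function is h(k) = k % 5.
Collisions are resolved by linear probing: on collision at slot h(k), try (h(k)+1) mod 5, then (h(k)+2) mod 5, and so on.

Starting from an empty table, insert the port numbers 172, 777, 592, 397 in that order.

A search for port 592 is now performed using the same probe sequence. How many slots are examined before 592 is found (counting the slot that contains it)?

3

172: h=2 → slot 2
777: h=2, probe 2,3 → slot 3
592: h=2, probe 2,3,4 → slot 4
397: h=2, probe 2,3,4,0 → slot 0
Table: [397, —, 172, 777, 592]
Lookup 592: h=2, probe 2,3,4 → found at 4.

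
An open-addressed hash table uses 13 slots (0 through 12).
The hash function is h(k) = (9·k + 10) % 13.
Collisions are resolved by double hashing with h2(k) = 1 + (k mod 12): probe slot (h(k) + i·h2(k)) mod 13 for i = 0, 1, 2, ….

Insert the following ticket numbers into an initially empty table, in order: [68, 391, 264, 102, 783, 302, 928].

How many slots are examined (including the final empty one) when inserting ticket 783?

Insert 68: h=11, slot 11 empty => index 11.
Insert 391: h=6, slot 6 empty => index 6.
Insert 264: h=7, slot 7 empty => index 7.
Insert 102: h=5, slot 5 empty => index 5.
Insert 783: h=11, h2=4, slot 11 occupied => index 2.
Insert 302: h=11, h2=3, slot 11 occupied => index 1.
Insert 928: h=3, slot 3 empty => index 3.
Table: [∅, 302, 783, 928, ∅, 102, 391, 264, ∅, ∅, ∅, 68, ∅]

2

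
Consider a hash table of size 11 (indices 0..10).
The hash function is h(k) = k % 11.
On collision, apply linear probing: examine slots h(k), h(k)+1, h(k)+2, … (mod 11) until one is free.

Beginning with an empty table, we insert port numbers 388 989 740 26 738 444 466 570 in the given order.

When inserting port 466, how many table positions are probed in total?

Insert 388: h=3, slot 3 empty => index 3.
Insert 989: h=10, slot 10 empty => index 10.
Insert 740: h=3, slot 3 occupied => index 4.
Insert 26: h=4, slot 4 occupied => index 5.
Insert 738: h=1, slot 1 empty => index 1.
Insert 444: h=4, slots 4,5 occupied => index 6.
Insert 466: h=4, slots 4,5,6 occupied => index 7.
Insert 570: h=9, slot 9 empty => index 9.
Table: [., 738, ., 388, 740, 26, 444, 466, ., 570, 989]

4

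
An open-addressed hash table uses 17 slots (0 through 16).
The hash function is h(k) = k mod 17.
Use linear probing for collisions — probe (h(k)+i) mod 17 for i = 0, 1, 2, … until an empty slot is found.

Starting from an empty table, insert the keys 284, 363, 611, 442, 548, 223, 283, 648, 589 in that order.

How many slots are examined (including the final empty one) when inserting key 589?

3

284 hashes to 12; slot 12 is free => place at 12.
363 hashes to 6; slot 6 is free => place at 6.
611 hashes to 16; slot 16 is free => place at 16.
442 hashes to 0; slot 0 is free => place at 0.
548 hashes to 4; slot 4 is free => place at 4.
223 hashes to 2; slot 2 is free => place at 2.
283 hashes to 11; slot 11 is free => place at 11.
648 hashes to 2; 2 taken => place at 3.
589 hashes to 11; 11,12 taken => place at 13.
Table: [442, ., 223, 648, 548, ., 363, ., ., ., ., 283, 284, 589, ., ., 611]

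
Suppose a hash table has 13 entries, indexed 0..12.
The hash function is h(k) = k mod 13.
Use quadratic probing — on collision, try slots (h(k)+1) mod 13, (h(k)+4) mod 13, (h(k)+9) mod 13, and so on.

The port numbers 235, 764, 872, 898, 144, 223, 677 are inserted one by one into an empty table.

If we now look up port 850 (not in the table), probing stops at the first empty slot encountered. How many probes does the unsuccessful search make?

235 hashes to 1; slot 1 is free → place at 1.
764 hashes to 10; slot 10 is free → place at 10.
872 hashes to 1; 1 taken → place at 2.
898 hashes to 1; 1,2 taken → place at 5.
144 hashes to 1; 1,2,5,10 taken → place at 4.
223 hashes to 2; 2 taken → place at 3.
677 hashes to 1; 1,2,5,10,4 taken → place at 0.
Table: [677, 235, 872, 223, 144, 898, —, —, —, —, 764, —, —]
Lookup 850: h=5, probe 5,6 → slot 6 empty, not found.

2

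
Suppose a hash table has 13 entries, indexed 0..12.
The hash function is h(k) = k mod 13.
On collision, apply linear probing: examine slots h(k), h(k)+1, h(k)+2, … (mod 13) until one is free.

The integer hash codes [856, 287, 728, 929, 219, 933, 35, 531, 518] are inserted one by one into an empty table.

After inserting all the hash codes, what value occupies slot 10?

933

Insert 856: h=11, slot 11 empty => index 11.
Insert 287: h=1, slot 1 empty => index 1.
Insert 728: h=0, slot 0 empty => index 0.
Insert 929: h=6, slot 6 empty => index 6.
Insert 219: h=11, slot 11 occupied => index 12.
Insert 933: h=10, slot 10 empty => index 10.
Insert 35: h=9, slot 9 empty => index 9.
Insert 531: h=11, slots 11,12,0,1 occupied => index 2.
Insert 518: h=11, slots 11,12,0,1,2 occupied => index 3.
Table: [728, 287, 531, 518, ., ., 929, ., ., 35, 933, 856, 219]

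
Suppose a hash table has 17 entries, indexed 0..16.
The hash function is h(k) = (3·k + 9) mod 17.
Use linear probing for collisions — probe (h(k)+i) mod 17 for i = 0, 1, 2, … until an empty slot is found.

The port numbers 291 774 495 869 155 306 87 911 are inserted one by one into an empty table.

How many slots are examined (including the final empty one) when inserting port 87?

Insert 291: h=15, slot 15 empty => index 15.
Insert 774: h=2, slot 2 empty => index 2.
Insert 495: h=15, slot 15 occupied => index 16.
Insert 869: h=15, slots 15,16 occupied => index 0.
Insert 155: h=15, slots 15,16,0 occupied => index 1.
Insert 306: h=9, slot 9 empty => index 9.
Insert 87: h=15, slots 15,16,0,1,2 occupied => index 3.
Insert 911: h=5, slot 5 empty => index 5.
Table: [869, 155, 774, 87, ., 911, ., ., ., 306, ., ., ., ., ., 291, 495]

6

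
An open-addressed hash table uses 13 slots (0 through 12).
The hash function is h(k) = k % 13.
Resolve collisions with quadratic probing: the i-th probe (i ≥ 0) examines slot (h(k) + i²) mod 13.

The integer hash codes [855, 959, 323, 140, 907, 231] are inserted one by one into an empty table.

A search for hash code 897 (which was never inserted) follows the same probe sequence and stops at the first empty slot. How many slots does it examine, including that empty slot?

Insert 855: h=10, slot 10 empty -> index 10.
Insert 959: h=10, slot 10 occupied -> index 11.
Insert 323: h=11, slot 11 occupied -> index 12.
Insert 140: h=10, slots 10,11 occupied -> index 1.
Insert 907: h=10, slots 10,11,1 occupied -> index 6.
Insert 231: h=10, slots 10,11,1,6 occupied -> index 0.
Table: [231, 140, -, -, -, -, 907, -, -, -, 855, 959, 323]
Lookup 897: h=0, probe 0,1,4 → slot 4 empty, not found.

3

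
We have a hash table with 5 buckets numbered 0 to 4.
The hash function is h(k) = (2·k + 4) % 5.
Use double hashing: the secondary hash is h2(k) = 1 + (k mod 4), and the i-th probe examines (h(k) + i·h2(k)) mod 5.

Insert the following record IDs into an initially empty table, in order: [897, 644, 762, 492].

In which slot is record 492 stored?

4

897 hashes to 3; slot 3 is free => place at 3.
644 hashes to 2; slot 2 is free => place at 2.
762 hashes to 3, h2=3; 3 taken => place at 1.
492 hashes to 3, h2=1; 3 taken => place at 4.
Table: [_, 762, 644, 897, 492]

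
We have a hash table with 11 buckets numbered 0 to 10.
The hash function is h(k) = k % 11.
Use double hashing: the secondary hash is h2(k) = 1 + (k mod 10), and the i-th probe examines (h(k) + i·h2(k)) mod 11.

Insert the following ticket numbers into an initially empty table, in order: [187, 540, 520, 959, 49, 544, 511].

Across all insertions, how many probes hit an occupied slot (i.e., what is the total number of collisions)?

2

187: h=0 -> slot 0
540: h=1 -> slot 1
520: h=3 -> slot 3
959: h=2 -> slot 2
49: h=5 -> slot 5
544: h=5, h2=5, probe 5,10 -> slot 10
511: h=5, h2=2, probe 5,7 -> slot 7
Table: [187, 540, 959, 520, _, 49, _, 511, _, _, 544]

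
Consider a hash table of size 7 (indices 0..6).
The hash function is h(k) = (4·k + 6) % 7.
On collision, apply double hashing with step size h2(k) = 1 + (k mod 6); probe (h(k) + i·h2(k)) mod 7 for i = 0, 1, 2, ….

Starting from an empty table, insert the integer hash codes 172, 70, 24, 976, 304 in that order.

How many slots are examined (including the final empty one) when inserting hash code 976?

2

172 hashes to 1; slot 1 is free → place at 1.
70 hashes to 6; slot 6 is free → place at 6.
24 hashes to 4; slot 4 is free → place at 4.
976 hashes to 4, h2=5; 4 taken → place at 2.
304 hashes to 4, h2=5; 4,2 taken → place at 0.
Table: [304, 172, 976, ∅, 24, ∅, 70]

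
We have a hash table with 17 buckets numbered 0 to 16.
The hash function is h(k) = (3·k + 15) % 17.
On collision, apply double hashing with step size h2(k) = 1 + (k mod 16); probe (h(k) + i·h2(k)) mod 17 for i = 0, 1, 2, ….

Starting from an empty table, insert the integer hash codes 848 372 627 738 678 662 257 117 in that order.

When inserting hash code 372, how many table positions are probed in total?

848: h=9 -> slot 9
372: h=9, h2=5, probe 9,14 -> slot 14
627: h=9, h2=4, probe 9,13 -> slot 13
738: h=2 -> slot 2
678: h=9, h2=7, probe 9,16 -> slot 16
662: h=12 -> slot 12
257: h=4 -> slot 4
117: h=9, h2=6, probe 9,15 -> slot 15
Table: [—, —, 738, —, 257, —, —, —, —, 848, —, —, 662, 627, 372, 117, 678]

2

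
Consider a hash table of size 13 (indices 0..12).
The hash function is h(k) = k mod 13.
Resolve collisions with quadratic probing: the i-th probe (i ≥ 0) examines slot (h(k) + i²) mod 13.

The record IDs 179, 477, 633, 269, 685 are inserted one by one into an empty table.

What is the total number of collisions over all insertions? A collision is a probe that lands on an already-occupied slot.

Insert 179: h=10, slot 10 empty → index 10.
Insert 477: h=9, slot 9 empty → index 9.
Insert 633: h=9, slots 9,10 occupied → index 0.
Insert 269: h=9, slots 9,10,0 occupied → index 5.
Insert 685: h=9, slots 9,10,0,5 occupied → index 12.
Table: [633, ∅, ∅, ∅, ∅, 269, ∅, ∅, ∅, 477, 179, ∅, 685]

9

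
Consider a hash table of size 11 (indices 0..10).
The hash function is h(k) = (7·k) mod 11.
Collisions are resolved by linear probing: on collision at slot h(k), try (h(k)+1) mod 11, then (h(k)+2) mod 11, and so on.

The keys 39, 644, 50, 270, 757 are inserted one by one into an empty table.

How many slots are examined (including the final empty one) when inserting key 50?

Insert 39: h=9, slot 9 empty → index 9.
Insert 644: h=9, slot 9 occupied → index 10.
Insert 50: h=9, slots 9,10 occupied → index 0.
Insert 270: h=9, slots 9,10,0 occupied → index 1.
Insert 757: h=8, slot 8 empty → index 8.
Table: [50, 270, -, -, -, -, -, -, 757, 39, 644]

3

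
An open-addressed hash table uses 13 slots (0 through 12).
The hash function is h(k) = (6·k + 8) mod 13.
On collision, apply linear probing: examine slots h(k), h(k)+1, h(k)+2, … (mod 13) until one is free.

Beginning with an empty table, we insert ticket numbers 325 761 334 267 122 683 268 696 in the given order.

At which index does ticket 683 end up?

Insert 325: h=8, slot 8 empty => index 8.
Insert 761: h=11, slot 11 empty => index 11.
Insert 334: h=10, slot 10 empty => index 10.
Insert 267: h=11, slot 11 occupied => index 12.
Insert 122: h=12, slot 12 occupied => index 0.
Insert 683: h=11, slots 11,12,0 occupied => index 1.
Insert 268: h=4, slot 4 empty => index 4.
Insert 696: h=11, slots 11,12,0,1 occupied => index 2.
Table: [122, 683, 696, _, 268, _, _, _, 325, _, 334, 761, 267]

1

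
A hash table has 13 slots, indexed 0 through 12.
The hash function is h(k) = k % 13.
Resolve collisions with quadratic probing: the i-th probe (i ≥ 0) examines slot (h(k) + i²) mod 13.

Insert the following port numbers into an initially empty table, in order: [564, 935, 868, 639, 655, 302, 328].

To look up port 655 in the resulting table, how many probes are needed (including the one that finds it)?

2

564: h=5 → slot 5
935: h=12 → slot 12
868: h=10 → slot 10
639: h=2 → slot 2
655: h=5, probe 5,6 → slot 6
302: h=3 → slot 3
328: h=3, probe 3,4 → slot 4
Table: [∅, ∅, 639, 302, 328, 564, 655, ∅, ∅, ∅, 868, ∅, 935]
Lookup 655: h=5, probe 5,6 → found at 6.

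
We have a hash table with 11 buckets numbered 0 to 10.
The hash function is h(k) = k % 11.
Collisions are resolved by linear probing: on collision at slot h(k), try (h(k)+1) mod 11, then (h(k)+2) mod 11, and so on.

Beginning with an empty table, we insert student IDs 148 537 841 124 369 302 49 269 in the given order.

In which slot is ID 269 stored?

148: h=5 → slot 5
537: h=9 → slot 9
841: h=5, probe 5,6 → slot 6
124: h=3 → slot 3
369: h=6, probe 6,7 → slot 7
302: h=5, probe 5,6,7,8 → slot 8
49: h=5, probe 5,6,7,8,9,10 → slot 10
269: h=5, probe 5,6,7,8,9,10,0 → slot 0
Table: [269, _, _, 124, _, 148, 841, 369, 302, 537, 49]

0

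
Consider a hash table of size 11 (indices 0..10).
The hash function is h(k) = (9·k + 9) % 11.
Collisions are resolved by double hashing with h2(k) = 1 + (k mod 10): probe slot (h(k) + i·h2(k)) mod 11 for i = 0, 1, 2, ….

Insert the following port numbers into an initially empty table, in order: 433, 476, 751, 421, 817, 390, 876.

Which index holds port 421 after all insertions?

433 hashes to 1; slot 1 is free -> place at 1.
476 hashes to 3; slot 3 is free -> place at 3.
751 hashes to 3, h2=2; 3 taken -> place at 5.
421 hashes to 3, h2=2; 3,5 taken -> place at 7.
817 hashes to 3, h2=8; 3 taken -> place at 0.
390 hashes to 10; slot 10 is free -> place at 10.
876 hashes to 6; slot 6 is free -> place at 6.
Table: [817, 433, ., 476, ., 751, 876, 421, ., ., 390]

7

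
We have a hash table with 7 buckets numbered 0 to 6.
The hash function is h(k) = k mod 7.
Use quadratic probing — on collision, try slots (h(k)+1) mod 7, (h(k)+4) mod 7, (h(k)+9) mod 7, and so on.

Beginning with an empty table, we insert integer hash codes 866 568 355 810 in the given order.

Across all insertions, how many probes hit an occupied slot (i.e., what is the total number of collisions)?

3

Insert 866: h=5, slot 5 empty → index 5.
Insert 568: h=1, slot 1 empty → index 1.
Insert 355: h=5, slot 5 occupied → index 6.
Insert 810: h=5, slots 5,6 occupied → index 2.
Table: [_, 568, 810, _, _, 866, 355]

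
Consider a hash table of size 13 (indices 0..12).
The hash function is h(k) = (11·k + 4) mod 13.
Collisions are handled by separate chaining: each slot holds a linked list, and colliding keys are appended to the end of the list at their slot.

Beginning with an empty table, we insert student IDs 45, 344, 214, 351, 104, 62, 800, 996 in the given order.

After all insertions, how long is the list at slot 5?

3

Insert 45: h=5, bucket 5 empty -> new chain.
Insert 344: h=5, bucket 5 nonempty -> append to chain.
Insert 214: h=5, bucket 5 nonempty -> append to chain.
Insert 351: h=4, bucket 4 empty -> new chain.
Insert 104: h=4, bucket 4 nonempty -> append to chain.
Insert 62: h=10, bucket 10 empty -> new chain.
Insert 800: h=3, bucket 3 empty -> new chain.
Insert 996: h=1, bucket 1 empty -> new chain.
Final buckets:
0: _
1: 996
2: _
3: 800
4: 351 -> 104
5: 45 -> 344 -> 214
6: _
7: _
8: _
9: _
10: 62
11: _
12: _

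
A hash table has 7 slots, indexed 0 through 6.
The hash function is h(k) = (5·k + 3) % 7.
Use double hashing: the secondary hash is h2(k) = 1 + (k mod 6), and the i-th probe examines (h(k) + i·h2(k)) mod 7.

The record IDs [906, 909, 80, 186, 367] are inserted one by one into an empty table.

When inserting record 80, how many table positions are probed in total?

2

Insert 906: h=4, slot 4 empty → index 4.
Insert 909: h=5, slot 5 empty → index 5.
Insert 80: h=4, h2=3, slot 4 occupied → index 0.
Insert 186: h=2, slot 2 empty → index 2.
Insert 367: h=4, h2=2, slot 4 occupied → index 6.
Table: [80, ., 186, ., 906, 909, 367]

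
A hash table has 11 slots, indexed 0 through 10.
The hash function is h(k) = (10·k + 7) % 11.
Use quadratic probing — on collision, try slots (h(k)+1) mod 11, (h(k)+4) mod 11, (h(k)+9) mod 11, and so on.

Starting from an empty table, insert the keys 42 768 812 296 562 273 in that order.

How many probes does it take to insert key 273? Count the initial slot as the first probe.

Insert 42: h=9, slot 9 empty => index 9.
Insert 768: h=9, slot 9 occupied => index 10.
Insert 812: h=9, slots 9,10 occupied => index 2.
Insert 296: h=8, slot 8 empty => index 8.
Insert 562: h=6, slot 6 empty => index 6.
Insert 273: h=9, slots 9,10,2 occupied => index 7.
Table: [_, _, 812, _, _, _, 562, 273, 296, 42, 768]

4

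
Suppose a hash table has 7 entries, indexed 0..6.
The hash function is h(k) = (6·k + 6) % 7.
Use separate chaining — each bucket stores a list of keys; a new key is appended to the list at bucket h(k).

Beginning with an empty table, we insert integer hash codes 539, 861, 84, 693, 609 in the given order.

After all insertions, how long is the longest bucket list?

5

539 -> bucket 6
861 -> bucket 6 (collision)
84 -> bucket 6 (collision)
693 -> bucket 6 (collision)
609 -> bucket 6 (collision)
Final buckets:
0: ∅
1: ∅
2: ∅
3: ∅
4: ∅
5: ∅
6: 539 -> 861 -> 84 -> 693 -> 609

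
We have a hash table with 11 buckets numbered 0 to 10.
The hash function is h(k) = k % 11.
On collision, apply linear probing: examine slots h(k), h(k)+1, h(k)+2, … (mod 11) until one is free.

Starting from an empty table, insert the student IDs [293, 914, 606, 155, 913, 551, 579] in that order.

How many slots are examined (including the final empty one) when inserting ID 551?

Insert 293: h=7, slot 7 empty -> index 7.
Insert 914: h=1, slot 1 empty -> index 1.
Insert 606: h=1, slot 1 occupied -> index 2.
Insert 155: h=1, slots 1,2 occupied -> index 3.
Insert 913: h=0, slot 0 empty -> index 0.
Insert 551: h=1, slots 1,2,3 occupied -> index 4.
Insert 579: h=7, slot 7 occupied -> index 8.
Table: [913, 914, 606, 155, 551, -, -, 293, 579, -, -]

4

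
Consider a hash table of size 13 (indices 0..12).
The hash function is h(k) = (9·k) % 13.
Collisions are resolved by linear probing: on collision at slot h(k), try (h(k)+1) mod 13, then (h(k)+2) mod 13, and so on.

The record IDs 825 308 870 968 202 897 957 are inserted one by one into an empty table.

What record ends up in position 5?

968

825: h=2 → slot 2
308: h=3 → slot 3
870: h=4 → slot 4
968: h=2, probe 2,3,4,5 → slot 5
202: h=11 → slot 11
897: h=0 → slot 0
957: h=7 → slot 7
Table: [897, ., 825, 308, 870, 968, ., 957, ., ., ., 202, .]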